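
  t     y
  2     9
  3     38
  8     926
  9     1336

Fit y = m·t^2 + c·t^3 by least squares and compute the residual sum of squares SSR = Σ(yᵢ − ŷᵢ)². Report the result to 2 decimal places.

Normal-equation sums: Σt^2·t^2 = 10754, Σt^2·t^3 = 92092, Σt^3·t^3 = 794378.
For Mᵀy: Σt^2·y = 167858, Σt^3·y = 1449154.
So MᵀM·[m, c]ᵀ = Mᵀy: [[10754, 92092]; [92092, 794378]]·[m, c]ᵀ = [167858, 1449154]ᵀ.
Determinant 10754·794378 − 92092² = 61804548.
m = (167858·794378 − 92092·1449154)/61804548 = -722999/396183; c = (10754·1449154 − 92092·167858)/61804548 = 10485265/5150379.
Residuals: 22413/1716793, -932290/1716793, 776814/1716793, -511298/1716793; SSR = 1010333/1716793.

SSR = 0.59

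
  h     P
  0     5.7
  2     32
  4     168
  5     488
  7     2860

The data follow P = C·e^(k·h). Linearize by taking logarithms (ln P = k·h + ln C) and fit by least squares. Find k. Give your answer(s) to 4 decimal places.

Linearized form: ln P = k·h + ln C. From the 5 transformed points,
Σh = 18.0000, Σ(h)² = 94.0000, Σln P = 24.4791, Σh·ln P = 114.0889.
Equations: 94.0000·k + 18.0000·ln C = 114.0889;  18.0000·k + 5·ln C = 24.4791.
Slope k = (n·Σh·ln P − Σh·Σln P)/(n·Σ(h)² − (Σh)²) = (5·114.0889 − 18.0000·24.4791)/146.0000 = 0.88919; ln C = (Σln P − k·Σh)/n = 1.69473.

k = 0.8892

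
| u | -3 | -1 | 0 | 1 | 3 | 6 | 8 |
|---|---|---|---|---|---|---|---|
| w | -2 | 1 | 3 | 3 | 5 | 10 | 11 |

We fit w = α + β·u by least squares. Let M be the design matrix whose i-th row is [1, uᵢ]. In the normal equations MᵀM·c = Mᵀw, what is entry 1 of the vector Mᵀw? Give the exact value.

Entry 1 ↔ basis 1, so (Mᵀw)_{1} = Σᵢ wᵢ = (1)·(-2) + (1)·(1) + (1)·(3) + (1)·(3) + (1)·(5) + (1)·(10) + (1)·(11) = 31.

31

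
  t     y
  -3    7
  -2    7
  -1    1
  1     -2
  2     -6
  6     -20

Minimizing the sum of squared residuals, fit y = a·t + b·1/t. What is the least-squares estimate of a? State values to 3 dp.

a = -3.277

Entries of AᵀA: Σt·t = 55, Σt·1/t = 6, Σ1/t·1/t = 95/36.
Right-hand side: Σt·y = -170, Σ1/t·y = -91/6.
Normal equations: [[55, 6]; [6, 95/36]]·[a, b]ᵀ = [-170, -91/6]ᵀ.
Eliminating b: (95/36)·(row 1) − 6·(row 2) gives (3929/36)·a = (95/36)·(-170) − 6·(-91/6) = -6437/18, so a = -12874/3929.
Then b = ((-91/6) − 6·(-12874/3929))/(95/36) = 6690/3929.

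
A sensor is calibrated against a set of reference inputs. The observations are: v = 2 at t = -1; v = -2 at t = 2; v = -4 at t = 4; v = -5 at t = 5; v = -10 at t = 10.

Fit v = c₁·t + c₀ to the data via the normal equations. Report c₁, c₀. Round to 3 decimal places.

The normal system XᵀX·[c₁, c₀]ᵀ = Xᵀv is [[146, 20]; [20, 5]]·[c₁, c₀]ᵀ = [-147, -19]ᵀ.
Δ = 146·5 − 20² = 330.
c₁ = ((-147)·5 − 20·(-19))/330 = -71/66; c₀ = (146·(-19) − 20·(-147))/330 = 83/165.

c₁ = -1.076, c₀ = 0.503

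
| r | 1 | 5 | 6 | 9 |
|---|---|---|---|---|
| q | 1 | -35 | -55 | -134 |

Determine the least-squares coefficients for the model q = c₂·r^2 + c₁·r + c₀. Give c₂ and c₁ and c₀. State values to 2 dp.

c₂ = -1.93, c₁ = 2.45, c₀ = 0.54

With design matrix M, MᵀM = [[8483, 1071, 143]; [1071, 143, 21]; [143, 21, 4]] and Mᵀq = [-13708, -1710, -223]ᵀ.
Row-reducing yields c₂ = -15151/7832, c₁ = 19197/7832, c₀ = 2115/3916.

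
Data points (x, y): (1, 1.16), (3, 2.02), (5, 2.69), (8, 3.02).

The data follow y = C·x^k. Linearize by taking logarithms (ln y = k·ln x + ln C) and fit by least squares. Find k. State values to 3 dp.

k = 0.475

With ln yᵢ as the transformed response and ln xᵢ as the regressor:
Σln x = 4.7875, Σ(ln x)² = 8.1213, Σln y = 2.9463, Σln x·ln y = 4.6634.
Equations: 8.1213·k + 4.7875·ln C = 4.6634;  4.7875·k + 4·ln C = 2.9463.
Δ = 8.1213·4 − (4.7875)² = 9.5652; k = (4.6634·4 − 4.7875·2.9463)/9.5652 = 0.47547, ln C = (8.1213·2.9463 − 4.7875·4.6634)/9.5652 = 0.16750.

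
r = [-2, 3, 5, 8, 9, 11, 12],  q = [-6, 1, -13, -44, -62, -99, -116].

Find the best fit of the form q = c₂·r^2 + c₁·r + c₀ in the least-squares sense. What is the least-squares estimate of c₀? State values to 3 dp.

c₀ = 2.596

Entries of XᵀX: Σr^2·r^2 = 46756, Σr^2·r = 4444, Σr^2 = 448, Σr·r = 448, Σr = 46, Σ1 = 7.
For Xᵀq: Σr^2·q = -36861, Σr·q = -3441, Σq = -339.
Normal equations: [[46756, 4444, 448]; [4444, 448, 46]; [448, 46, 7]]·[c₂, c₁, c₀]ᵀ = [-36861, -3441, -339]ᵀ.
Row-reducing yields c₂ = -1895/1872, c₁ = 19601/9360, c₀ = 12151/4680.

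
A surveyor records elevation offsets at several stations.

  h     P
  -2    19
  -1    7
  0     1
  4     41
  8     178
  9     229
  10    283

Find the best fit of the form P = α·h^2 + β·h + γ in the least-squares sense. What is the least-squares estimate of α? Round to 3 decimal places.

With design matrix X, XᵀX = [[20930, 2296, 266]; [2296, 266, 28]; [266, 28, 7]] and XᵀP = [58980, 6434, 758]ᵀ.
Row-reducing yields α = 1480/483, β = -12871/5313, γ = 2722/1771.

α = 3.064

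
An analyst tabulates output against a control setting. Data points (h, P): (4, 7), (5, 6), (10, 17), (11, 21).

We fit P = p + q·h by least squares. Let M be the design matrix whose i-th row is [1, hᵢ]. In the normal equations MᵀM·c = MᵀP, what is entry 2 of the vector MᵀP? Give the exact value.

459

Entry 2 ↔ basis h, so (MᵀP)_{2} = Σᵢ (h)·Pᵢ = (4)·(7) + (5)·(6) + (10)·(17) + (11)·(21) = 459.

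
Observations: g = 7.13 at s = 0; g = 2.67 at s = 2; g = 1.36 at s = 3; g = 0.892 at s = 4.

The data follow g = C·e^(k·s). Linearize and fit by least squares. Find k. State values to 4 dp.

Let Y = ln g. Fitting Y = k·s + ln C by least squares:
Σs = 9.0000, Σ(s)² = 29.0000, Σln g = 3.1396, Σs·ln g = 2.4295.
Equations: 29.0000·k + 9.0000·ln C = 2.4295;  9.0000·k + 4·ln C = 3.1396.
Solving (det = 35.0000): k = -0.52967, ln C = 1.97665.

k = -0.5297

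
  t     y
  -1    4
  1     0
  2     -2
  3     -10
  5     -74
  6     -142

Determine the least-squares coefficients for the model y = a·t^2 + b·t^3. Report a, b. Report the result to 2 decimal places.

a = 1.73, b = -0.94

From the data, Σt^2·t^2 = 2020, Σt^2·t^3 = 11176, Σt^3·t^3 = 63076.
Right-hand side: Σt^2·y = -7056, Σt^3·y = -40212.
So XᵀX·[a, b]ᵀ = Xᵀy: [[2020, 11176]; [11176, 63076]]·[a, b]ᵀ = [-7056, -40212]ᵀ.
Eliminating b: 63076·(row 1) − 11176·(row 2) gives 2510544·a = 63076·(-7056) − 11176·(-40212) = 4345056, so a = 90522/52303.
Then b = ((-40212) − 11176·(90522/52303))/63076 = -49383/52303.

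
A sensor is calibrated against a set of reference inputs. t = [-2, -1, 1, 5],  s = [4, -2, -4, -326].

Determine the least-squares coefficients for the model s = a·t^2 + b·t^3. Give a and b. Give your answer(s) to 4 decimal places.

a = -3.0226, b = -2.0034

The normal equations are: 643·a + 3093·b = -8140;  3093·a + 15691·b = -40784.
Determinant 643·15691 − 3093² = 522664.
a = ((-8140)·15691 − 3093·(-40784))/522664 = -394957/130666; b = (643·(-40784) − 3093·(-8140))/522664 = -261773/130666.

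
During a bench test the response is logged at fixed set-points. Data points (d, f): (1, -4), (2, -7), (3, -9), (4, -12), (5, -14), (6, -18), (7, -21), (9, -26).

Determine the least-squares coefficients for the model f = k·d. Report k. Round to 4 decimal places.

k = -2.9502

Setting ∂/∂k … = 0 gives: 221·k = -652.
k = (-652)/221 = -2.95023.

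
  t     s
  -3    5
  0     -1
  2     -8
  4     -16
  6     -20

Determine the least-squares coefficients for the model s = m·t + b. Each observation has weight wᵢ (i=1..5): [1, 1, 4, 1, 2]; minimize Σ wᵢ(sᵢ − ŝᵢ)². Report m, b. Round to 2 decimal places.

Sums needed: Σwᵢ·t·t = 113, Σwᵢ·t = 21, Σwᵢ·1 = 9.
Moment sums: Σwᵢ·t·s = -383, Σwᵢ·s = -84.
So MᵀWM·[m, b]ᵀ = MᵀWs: [[113, 21]; [21, 9]]·[m, b]ᵀ = [-383, -84]ᵀ.
det = 113·9 − 21² = 576.
m = ((-383)·9 − 21·(-84))/576 = -187/64; b = (113·(-84) − 21·(-383))/576 = -161/64.

m = -2.92, b = -2.52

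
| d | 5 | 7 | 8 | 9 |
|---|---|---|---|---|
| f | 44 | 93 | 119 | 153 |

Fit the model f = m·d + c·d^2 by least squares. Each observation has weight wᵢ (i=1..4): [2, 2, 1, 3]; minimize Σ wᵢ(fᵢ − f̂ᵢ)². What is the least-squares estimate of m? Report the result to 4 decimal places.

Setting ∂/∂m … = 0 gives: 455·m + 3635·c = 6825;  3635·m + 29831·c = 56109.
Eliminating c: 29831·(row 1) − 3635·(row 2) gives 359880·m = 29831·6825 − 3635·56109 = -359640, so m = -2997/2999.
Then c = (56109 − 3635·(-2997/2999))/29831 = 6006/2999.

m = -0.9993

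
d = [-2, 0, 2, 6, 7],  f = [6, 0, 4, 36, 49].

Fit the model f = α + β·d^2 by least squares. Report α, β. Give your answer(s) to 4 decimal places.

α = 0.6717, β = 0.9854

The normal equations are: 5·α + 93·β = 95;  93·α + 3729·β = 3737.
Δ = 5·3729 − 93² = 9996.
α = (95·3729 − 93·3737)/9996 = 1119/1666; β = (5·3737 − 93·95)/9996 = 4925/4998.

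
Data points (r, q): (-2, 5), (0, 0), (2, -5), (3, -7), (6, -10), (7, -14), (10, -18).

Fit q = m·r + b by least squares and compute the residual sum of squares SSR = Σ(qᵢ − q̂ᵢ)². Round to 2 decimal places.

SSR = 7.89

The normal system XᵀX·[m, b]ᵀ = Xᵀq is [[202, 26]; [26, 7]]·[m, b]ᵀ = [-379, -49]ᵀ.
Eliminating b: 7·(row 1) − 26·(row 2) gives 738·m = 7·(-379) − 26·(-49) = -1379, so m = -1379/738.
Then b = ((-49) − 26·(-1379/738))/7 = -22/369.
Residuals: 488/369, 22/369, -148/123, -985/738, 469/369, -635/738, 275/369; SSR = 5825/738.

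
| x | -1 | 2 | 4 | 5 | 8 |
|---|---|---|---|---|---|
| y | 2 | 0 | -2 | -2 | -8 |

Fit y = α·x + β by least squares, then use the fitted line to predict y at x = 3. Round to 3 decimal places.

ŷ = -1.363

Setting ∂/∂α … = 0 gives: 110·α + 18·β = -84;  18·α + 5·β = -10.
Determinant 110·5 − 18² = 226.
α = ((-84)·5 − 18·(-10))/226 = -120/113; β = (110·(-10) − 18·(-84))/226 = 206/113.
At x = 3: ŷ = (-120/113)·(3) + (206/113)·(1) = -154/113.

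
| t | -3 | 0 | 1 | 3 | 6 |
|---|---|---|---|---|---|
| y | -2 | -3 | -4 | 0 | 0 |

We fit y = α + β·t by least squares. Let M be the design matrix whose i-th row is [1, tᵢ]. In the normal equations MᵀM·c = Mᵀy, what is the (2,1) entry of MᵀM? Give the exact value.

7

Row 2 ↔ basis t, column 1 ↔ basis 1, so (MᵀM)_{2,1} = Σᵢ t = (-3)·(1) + (0)·(1) + (1)·(1) + (3)·(1) + (6)·(1) = 7.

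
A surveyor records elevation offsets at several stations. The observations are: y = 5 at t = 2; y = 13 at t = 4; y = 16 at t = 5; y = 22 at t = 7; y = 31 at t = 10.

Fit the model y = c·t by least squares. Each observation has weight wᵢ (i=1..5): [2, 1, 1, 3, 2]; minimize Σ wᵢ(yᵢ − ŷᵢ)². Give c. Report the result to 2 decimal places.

c = 3.12

Forming XᵀWX = [[396]] and XᵀWy = [1234]ᵀ gives XᵀWX·[c]ᵀ = XᵀWy.
Hence c = 1234 / 396 ≈ 3.11616.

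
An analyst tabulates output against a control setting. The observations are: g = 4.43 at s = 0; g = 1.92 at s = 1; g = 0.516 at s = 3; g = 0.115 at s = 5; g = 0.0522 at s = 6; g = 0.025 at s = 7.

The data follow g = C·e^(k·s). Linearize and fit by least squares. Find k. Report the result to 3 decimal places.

Let Y = ln g. Fitting Y = k·s + ln C by least squares:
Over the data: Σs = 22.0000, Σ(s)² = 120.0000, Σln g = -7.3253, Σs·ln g = -55.6849.
Normal system: [[120.0000, 22.0000]; [22.0000, 6]]·[k, ln C]ᵀ = [-55.6849, -7.3253]ᵀ.
Solving (det = 236.0000): k = -0.73285, ln C = 1.46624.

k = -0.733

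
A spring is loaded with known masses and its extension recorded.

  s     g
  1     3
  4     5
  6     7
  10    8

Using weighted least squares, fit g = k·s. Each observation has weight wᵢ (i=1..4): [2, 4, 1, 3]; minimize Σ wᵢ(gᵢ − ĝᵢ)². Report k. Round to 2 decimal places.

Forming MᵀWM = [[402]] and MᵀWg = [368]ᵀ gives MᵀWM·[k]ᵀ = MᵀWg.
Hence k = 368 / 402 ≈ 0.915423.

k = 0.92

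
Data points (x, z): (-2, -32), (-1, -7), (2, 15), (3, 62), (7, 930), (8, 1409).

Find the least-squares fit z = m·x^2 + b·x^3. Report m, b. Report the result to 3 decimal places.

m = -2.195, b = 3.026

The normal equations are: 6611·m + 49817·b = 136229;  49817·m + 380651·b = 1042455.
(Σx^2·x^2 = 6611, Σx^2·x^3 = 49817, Σx^3·x^3 = 380651, Σx^2·z = 136229, Σx^3·z = 1042455.)
Δ = 6611·380651 − 49817² = 34750272.
m = (136229·380651 − 49817·1042455)/34750272 = -9534457/4343784; b = (6611·1042455 − 49817·136229)/34750272 = 13143739/4343784.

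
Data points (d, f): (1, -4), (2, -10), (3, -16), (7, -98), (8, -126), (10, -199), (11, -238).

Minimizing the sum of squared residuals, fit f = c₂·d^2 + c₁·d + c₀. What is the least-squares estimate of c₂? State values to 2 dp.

c₂ = -2.00

From the data, Σd^2·d^2 = 31236, Σd^2·d = 3222, Σd^2 = 348, Σd·d = 348, Σd = 42, Σ1 = 7.
For Xᵀf: Σd^2·f = -61752, Σd·f = -6374, Σf = -691.
Normal equations: [[31236, 3222, 348]; [3222, 348, 42]; [348, 42, 7]]·[c₂, c₁, c₀]ᵀ = [-61752, -6374, -691]ᵀ.
Solving the 3×3 system (Gaussian elimination) gives c₂ = -20182/10081, c₁ = 13310/30243, c₀ = -18425/10081.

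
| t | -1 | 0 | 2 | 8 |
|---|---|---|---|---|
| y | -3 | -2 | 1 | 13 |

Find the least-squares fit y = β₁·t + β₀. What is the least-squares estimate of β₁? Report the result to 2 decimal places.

The normal equations are: 69·β₁ + 9·β₀ = 109;  9·β₁ + 4·β₀ = 9.
Δ = 69·4 − 9² = 195.
β₁ = (109·4 − 9·9)/195 = 71/39; β₀ = (69·9 − 9·109)/195 = -24/13.

β₁ = 1.82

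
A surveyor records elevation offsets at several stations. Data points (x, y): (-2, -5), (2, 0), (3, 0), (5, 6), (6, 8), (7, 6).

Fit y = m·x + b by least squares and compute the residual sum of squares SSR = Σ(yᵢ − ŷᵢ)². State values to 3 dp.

SSR = 11.234

Setting ∂/∂m … = 0 gives: 127·m + 21·b = 130;  21·m + 6·b = 15.
Δ = 127·6 − 21² = 321.
m = (130·6 − 21·15)/321 = 155/107; b = (127·15 − 21·130)/321 = -275/107.
Residuals: 50/107, -35/107, -190/107, 142/107, 201/107, -168/107; SSR = 1202/107.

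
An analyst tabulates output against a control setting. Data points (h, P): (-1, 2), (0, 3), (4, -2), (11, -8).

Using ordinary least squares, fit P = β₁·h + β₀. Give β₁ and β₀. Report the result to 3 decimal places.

β₁ = -0.904, β₀ = 1.916

Forming AᵀA = [[138, 14]; [14, 4]] and AᵀP = [-98, -5]ᵀ gives AᵀA·[β₁, β₀]ᵀ = AᵀP.
Eliminating β₀: 4·(row 1) − 14·(row 2) gives 356·β₁ = 4·(-98) − 14·(-5) = -322, so β₁ = -161/178.
Then β₀ = ((-5) − 14·(-161/178))/4 = 341/178.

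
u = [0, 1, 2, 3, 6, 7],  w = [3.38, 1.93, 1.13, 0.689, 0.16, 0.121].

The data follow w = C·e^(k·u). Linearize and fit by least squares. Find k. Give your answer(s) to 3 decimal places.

Linearized form: ln w = k·u + ln C. From the 6 transformed points,
XᵀX = [[99.0000, 19.0000]; [19.0000, 6]], rhs = [-25.9948, -2.3194]ᵀ  (here Σu = 19.0000, Σ(u)² = 99.0000, Σln w = -2.3194, Σu·ln w = -25.9948).
Slope k = (n·Σu·ln w − Σu·Σln w)/(n·Σ(u)² − (Σu)²) = (6·-25.9948 − 19.0000·-2.3194)/233.0000 = -0.48026; ln C = (Σln w − k·Σu)/n = 1.13423.

k = -0.480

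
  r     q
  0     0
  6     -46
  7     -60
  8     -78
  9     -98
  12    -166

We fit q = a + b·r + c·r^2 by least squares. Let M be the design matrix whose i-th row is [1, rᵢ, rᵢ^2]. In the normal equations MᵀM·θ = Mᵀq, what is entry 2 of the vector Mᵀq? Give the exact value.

-4194

Entry 2 ↔ basis r, so (Mᵀq)_{2} = Σᵢ (r)·qᵢ = (0)·(0) + (6)·(-46) + (7)·(-60) + (8)·(-78) + (9)·(-98) + (12)·(-166) = -4194.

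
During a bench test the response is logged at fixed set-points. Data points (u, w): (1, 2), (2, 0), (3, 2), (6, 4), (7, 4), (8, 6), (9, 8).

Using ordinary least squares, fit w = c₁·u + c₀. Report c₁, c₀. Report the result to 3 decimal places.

From the data, Σu·u = 244, Σu = 36, Σ1 = 7.
Right-hand side: Σu·w = 180, Σw = 26.
Normal equations: [[244, 36]; [36, 7]]·[c₁, c₀]ᵀ = [180, 26]ᵀ.
Δ = 244·7 − 36² = 412.
c₁ = (180·7 − 36·26)/412 = 81/103; c₀ = (244·26 − 36·180)/412 = -34/103.

c₁ = 0.786, c₀ = -0.330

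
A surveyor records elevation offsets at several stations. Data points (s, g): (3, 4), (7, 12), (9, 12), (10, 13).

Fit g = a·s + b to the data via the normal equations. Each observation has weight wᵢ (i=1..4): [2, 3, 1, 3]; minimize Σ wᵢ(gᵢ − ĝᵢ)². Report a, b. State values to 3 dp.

From the data, Σwᵢ·s·s = 546, Σwᵢ·s = 66, Σwᵢ·1 = 9.
For XᵀWg: Σwᵢ·s·g = 774, Σwᵢ·g = 95.
XᵀWX·[a, b]ᵀ = XᵀWg becomes [[546, 66]; [66, 9]]·[a, b]ᵀ = [774, 95]ᵀ.
Determinant 546·9 − 66² = 558.
a = (774·9 − 66·95)/558 = 116/93; b = (546·95 − 66·774)/558 = 131/93.

a = 1.247, b = 1.409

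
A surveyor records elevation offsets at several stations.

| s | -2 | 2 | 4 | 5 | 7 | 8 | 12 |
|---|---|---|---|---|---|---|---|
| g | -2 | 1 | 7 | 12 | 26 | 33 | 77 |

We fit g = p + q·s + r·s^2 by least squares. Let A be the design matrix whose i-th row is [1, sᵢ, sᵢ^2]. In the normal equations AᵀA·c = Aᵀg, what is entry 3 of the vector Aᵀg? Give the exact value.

14882

Entry 3 ↔ basis s^2, so (Aᵀg)_{3} = Σᵢ (s^2)·gᵢ = (4)·(-2) + (4)·(1) + (16)·(7) + (25)·(12) + (49)·(26) + (64)·(33) + (144)·(77) = 14882.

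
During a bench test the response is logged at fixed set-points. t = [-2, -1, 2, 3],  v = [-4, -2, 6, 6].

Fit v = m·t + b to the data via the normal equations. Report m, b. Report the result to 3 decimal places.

The normal system MᵀM·[m, b]ᵀ = Mᵀv is [[18, 2]; [2, 4]]·[m, b]ᵀ = [40, 6]ᵀ.
Eliminating b: 4·(row 1) − 2·(row 2) gives 68·m = 4·40 − 2·6 = 148, so m = 37/17.
Then b = (6 − 2·(37/17))/4 = 7/17.

m = 2.176, b = 0.412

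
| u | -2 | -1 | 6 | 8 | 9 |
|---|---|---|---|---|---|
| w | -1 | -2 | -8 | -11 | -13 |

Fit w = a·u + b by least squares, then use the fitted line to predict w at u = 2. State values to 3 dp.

With design matrix A, AᵀA = [[186, 20]; [20, 5]] and Aᵀw = [-249, -35]ᵀ.
Determinant 186·5 − 20² = 530.
a = ((-249)·5 − 20·(-35))/530 = -109/106; b = (186·(-35) − 20·(-249))/530 = -153/53.
At u = 2: ŵ = (-109/106)·(2) + (-153/53)·(1) = -262/53.

ŵ = -4.943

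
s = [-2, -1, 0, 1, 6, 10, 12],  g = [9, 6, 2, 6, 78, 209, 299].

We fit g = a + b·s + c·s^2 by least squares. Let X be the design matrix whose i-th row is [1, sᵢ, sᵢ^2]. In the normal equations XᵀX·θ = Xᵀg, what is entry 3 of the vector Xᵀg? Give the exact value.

66812

Entry 3 ↔ basis s^2, so (Xᵀg)_{3} = Σᵢ (s^2)·gᵢ = (4)·(9) + (1)·(6) + (0)·(2) + (1)·(6) + (36)·(78) + (100)·(209) + (144)·(299) = 66812.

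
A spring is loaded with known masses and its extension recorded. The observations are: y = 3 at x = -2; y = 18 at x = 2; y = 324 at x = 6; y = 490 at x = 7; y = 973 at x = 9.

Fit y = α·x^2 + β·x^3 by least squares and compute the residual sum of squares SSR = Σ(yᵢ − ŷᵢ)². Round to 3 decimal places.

SSR = 3.949

Normal-equation sums: Σx^2·x^2 = 10290, Σx^2·x^3 = 83632, Σx^3·x^3 = 695874.
And Σx^2·y = 114571, Σx^3·y = 947491.
MᵀM·[α, β]ᵀ = Mᵀy becomes [[10290, 83632]; [83632, 695874]]·[α, β]ᵀ = [114571, 947491]ᵀ.
Eliminating β: 695874·(row 1) − 83632·(row 2) gives 166232036·α = 695874·114571 − 83632·947491 = 486412742, so α = 243206371/83116018.
Then β = (947491 − 83632·(243206371/83116018))/695874 = 83940259/83116018.
Residuals: -25977679/41558009, -74129616/41558009, 21532266/41558009, 9113902/41558009, -10139674/41558009; SSR = 164097237/41558009.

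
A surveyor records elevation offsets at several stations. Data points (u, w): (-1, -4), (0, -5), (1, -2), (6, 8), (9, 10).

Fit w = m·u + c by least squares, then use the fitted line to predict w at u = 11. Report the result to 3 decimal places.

ŵ = 14.265

The normal system MᵀM·[m, c]ᵀ = Mᵀw is [[119, 15]; [15, 5]]·[m, c]ᵀ = [140, 7]ᵀ.
Eliminating c: 5·(row 1) − 15·(row 2) gives 370·m = 5·140 − 15·7 = 595, so m = 119/74.
Then c = (7 − 15·(119/74))/5 = -1267/370.
At u = 11: ŵ = (119/74)·(11) + (-1267/370)·(1) = 2639/185.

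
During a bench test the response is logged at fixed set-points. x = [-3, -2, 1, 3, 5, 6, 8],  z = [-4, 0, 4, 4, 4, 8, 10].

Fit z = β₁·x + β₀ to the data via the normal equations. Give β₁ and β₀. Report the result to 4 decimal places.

β₁ = 1.0730, β₀ = 0.9551

Sums needed: Σx·x = 148, Σx = 18, Σ1 = 7.
And Σx·z = 176, Σz = 26.
MᵀM·[β₁, β₀]ᵀ = Mᵀz becomes [[148, 18]; [18, 7]]·[β₁, β₀]ᵀ = [176, 26]ᵀ.
Determinant 148·7 − 18² = 712.
β₁ = (176·7 − 18·26)/712 = 191/178; β₀ = (148·26 − 18·176)/712 = 85/89.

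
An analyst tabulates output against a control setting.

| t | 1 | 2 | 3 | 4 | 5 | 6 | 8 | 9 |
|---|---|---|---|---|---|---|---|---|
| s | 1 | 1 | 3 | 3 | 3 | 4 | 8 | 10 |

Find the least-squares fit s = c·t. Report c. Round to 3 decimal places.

XᵀX·[c]ᵀ = Xᵀs reads: 236·c = 217.
(Σt·t = 236, Σt·s = 217.)
c = 217/236 = 0.919492.

c = 0.919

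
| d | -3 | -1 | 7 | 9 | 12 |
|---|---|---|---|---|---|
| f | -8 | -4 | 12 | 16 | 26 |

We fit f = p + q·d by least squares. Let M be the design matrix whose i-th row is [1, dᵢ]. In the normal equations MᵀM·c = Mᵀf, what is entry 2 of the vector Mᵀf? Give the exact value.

568

Entry 2 ↔ basis d, so (Mᵀf)_{2} = Σᵢ (d)·fᵢ = (-3)·(-8) + (-1)·(-4) + (7)·(12) + (9)·(16) + (12)·(26) = 568.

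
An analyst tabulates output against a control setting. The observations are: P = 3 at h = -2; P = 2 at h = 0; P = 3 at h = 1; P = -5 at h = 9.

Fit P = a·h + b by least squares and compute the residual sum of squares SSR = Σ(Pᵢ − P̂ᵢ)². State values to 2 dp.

Sums needed: Σh·h = 86, Σh = 8, Σ1 = 4.
For MᵀP: Σh·P = -48, ΣP = 3.
MᵀM·[a, b]ᵀ = MᵀP becomes [[86, 8]; [8, 4]]·[a, b]ᵀ = [-48, 3]ᵀ.
Determinant 86·4 − 8² = 280.
a = ((-48)·4 − 8·3)/280 = -27/35; b = (86·3 − 8·(-48))/280 = 321/140.
Residuals: -117/140, -41/140, 207/140, -7/20; SSR = 433/140.

SSR = 3.09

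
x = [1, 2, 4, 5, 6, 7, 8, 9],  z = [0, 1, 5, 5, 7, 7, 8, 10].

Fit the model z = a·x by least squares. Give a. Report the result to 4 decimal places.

Compute the Gram sums: Σx·x = 276.
And Σx·z = 292.
So MᵀM·[a]ᵀ = Mᵀz: [[276]]·[a]ᵀ = [292]ᵀ.
Hence a = 292 / 276 ≈ 1.05797.

a = 1.0580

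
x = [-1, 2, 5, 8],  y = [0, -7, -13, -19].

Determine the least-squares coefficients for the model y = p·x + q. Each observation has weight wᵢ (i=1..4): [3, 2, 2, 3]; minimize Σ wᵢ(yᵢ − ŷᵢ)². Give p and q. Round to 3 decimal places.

Sums needed: Σwᵢ·x·x = 253, Σwᵢ·x = 35, Σwᵢ·1 = 10.
Moment sums: Σwᵢ·x·y = -614, Σwᵢ·y = -97.
So AᵀWA·[p, q]ᵀ = AᵀWy: [[253, 35]; [35, 10]]·[p, q]ᵀ = [-614, -97]ᵀ.
det = 253·10 − 35² = 1305.
p = ((-614)·10 − 35·(-97))/1305 = -61/29; q = (253·(-97) − 35·(-614))/1305 = -339/145.

p = -2.103, q = -2.338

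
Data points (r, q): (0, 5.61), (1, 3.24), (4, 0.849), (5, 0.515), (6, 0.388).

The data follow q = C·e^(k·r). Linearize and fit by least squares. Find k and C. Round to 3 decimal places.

k = -0.451, C = 5.300

Let Y = ln q. Fitting Y = k·r + ln C by least squares:
Σr = 16.0000, Σ(r)² = 78.0000, Σln q = 1.1261, Σr·ln q = -8.4777.
Equations: 78.0000·k + 16.0000·ln C = -8.4777;  16.0000·k + 5·ln C = 1.1261.
Solving (det = 134.0000): k = -0.45079, ln C = 1.66774, so C = exp(1.66774) = 5.30019.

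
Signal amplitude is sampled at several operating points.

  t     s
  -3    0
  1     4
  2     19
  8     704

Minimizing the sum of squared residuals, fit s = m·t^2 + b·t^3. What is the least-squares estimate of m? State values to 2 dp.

m = 2.98

Normal-equation sums: Σt^2·t^2 = 4194, Σt^2·t^3 = 32558, Σt^3·t^3 = 262938.
And Σt^2·s = 45136, Σt^3·s = 360604.
MᵀM·[m, b]ᵀ = Mᵀs becomes [[4194, 32558]; [32558, 262938]]·[m, b]ᵀ = [45136, 360604]ᵀ.
Determinant 4194·262938 − 32558² = 42738608.
m = (45136·262938 − 32558·360604)/42738608 = 15928067/5342326; b = (4194·360604 − 32558·45136)/42738608 = 5354411/5342326.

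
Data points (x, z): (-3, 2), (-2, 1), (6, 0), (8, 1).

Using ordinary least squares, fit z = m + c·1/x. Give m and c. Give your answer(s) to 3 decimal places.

m = 0.796, c = -1.510

The normal equations are: 4·m + (-13/24)·c = 4;  (-13/24)·m + (233/576)·c = -25/24.
(Σ1 = 4, Σ1/x = -13/24, Σ1/x·1/x = 233/576, Σz = 4, Σ1/x·z = -25/24.)
det = 4·(233/576) − (-13/24)² = 763/576.
m = (4·(233/576) − (-13/24)·(-25/24))/(763/576) = 607/763; c = (4·(-25/24) − (-13/24)·4)/(763/576) = -1152/763.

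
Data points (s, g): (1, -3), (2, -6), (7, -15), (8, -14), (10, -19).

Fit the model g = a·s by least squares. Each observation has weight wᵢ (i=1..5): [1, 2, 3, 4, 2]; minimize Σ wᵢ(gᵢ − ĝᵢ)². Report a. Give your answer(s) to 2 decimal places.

a = -1.91

Entries of MᵀWM: Σwᵢ·s·s = 612.
And Σwᵢ·s·g = -1170.
MᵀWM·[a]ᵀ = MᵀWg becomes [[612]]·[a]ᵀ = [-1170]ᵀ.
a = (-1170)/612 = -1.91176.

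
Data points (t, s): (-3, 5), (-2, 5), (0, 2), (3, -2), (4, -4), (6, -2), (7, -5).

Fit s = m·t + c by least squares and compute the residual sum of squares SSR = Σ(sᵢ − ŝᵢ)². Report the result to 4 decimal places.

Entries of AᵀA: Σt·t = 123, Σt = 15, Σ1 = 7.
For Aᵀs: Σt·s = -94, Σs = -1.
Determinant 123·7 − 15² = 636.
m = ((-94)·7 − 15·(-1))/636 = -643/636; c = (123·(-1) − 15·(-94))/636 = 429/212.
Residuals: -3/53, 607/636, -5/212, -105/106, -1259/636, 433/212, 17/318; SSR = 6353/636.

SSR = 9.9890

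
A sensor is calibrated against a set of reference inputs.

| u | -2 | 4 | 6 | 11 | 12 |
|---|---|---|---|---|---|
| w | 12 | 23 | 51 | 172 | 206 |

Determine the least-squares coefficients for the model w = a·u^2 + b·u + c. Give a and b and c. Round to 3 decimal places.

a = 1.498, b = -1.145, c = 3.720

From the data, Σu^2·u^2 = 36945, Σu^2·u = 3331, Σu^2 = 321, Σu·u = 321, Σu = 31, Σ1 = 5.
Right-hand side: Σu^2·w = 52728, Σu·w = 4738, Σw = 464.
Normal equations: [[36945, 3331, 321]; [3331, 321, 31]; [321, 31, 5]]·[a, b, c]ᵀ = [52728, 4738, 464]ᵀ.
Solving the 3×3 system (Gaussian elimination) gives a = 143460/95761, b = -219267/191522, c = 712433/191522.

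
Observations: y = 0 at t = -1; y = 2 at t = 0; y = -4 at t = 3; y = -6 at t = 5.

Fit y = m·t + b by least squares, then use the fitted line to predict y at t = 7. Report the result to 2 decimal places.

ŷ = -8.46

The normal equations are: 35·m + 7·b = -42;  7·m + 4·b = -8.
(Σt·t = 35, Σt = 7, Σ1 = 4, Σt·y = -42, Σy = -8.)
Eliminating b: 4·(row 1) − 7·(row 2) gives 91·m = 4·(-42) − 7·(-8) = -112, so m = -16/13.
Then b = ((-8) − 7·(-16/13))/4 = 2/13.
At t = 7: ŷ = (-16/13)·(7) + (2/13)·(1) = -110/13.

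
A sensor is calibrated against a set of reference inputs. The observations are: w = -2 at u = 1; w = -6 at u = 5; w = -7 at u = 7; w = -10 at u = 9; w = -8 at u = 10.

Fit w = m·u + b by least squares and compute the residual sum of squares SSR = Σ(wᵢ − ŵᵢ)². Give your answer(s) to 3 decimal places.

SSR = 4.262

From the data, Σu·u = 256, Σu = 32, Σ1 = 5.
Moment sums: Σu·w = -251, Σw = -33.
Normal equations: [[256, 32]; [32, 5]]·[m, b]ᵀ = [-251, -33]ᵀ.
Δ = 256·5 − 32² = 256.
m = ((-251)·5 − 32·(-33))/256 = -199/256; b = (256·(-33) − 32·(-251))/256 = -13/8.
Residuals: 103/256, -125/256, 17/256, -353/256, 179/128; SSR = 1091/256.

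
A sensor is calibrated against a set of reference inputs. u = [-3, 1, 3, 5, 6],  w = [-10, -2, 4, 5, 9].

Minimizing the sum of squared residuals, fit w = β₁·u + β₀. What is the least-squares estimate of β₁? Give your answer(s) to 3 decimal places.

β₁ = 2.043

Setting ∂/∂β₁ … = 0 gives: 80·β₁ + 12·β₀ = 119;  12·β₁ + 5·β₀ = 6.
Δ = 80·5 − 12² = 256.
β₁ = (119·5 − 12·6)/256 = 523/256; β₀ = (80·6 − 12·119)/256 = -237/64.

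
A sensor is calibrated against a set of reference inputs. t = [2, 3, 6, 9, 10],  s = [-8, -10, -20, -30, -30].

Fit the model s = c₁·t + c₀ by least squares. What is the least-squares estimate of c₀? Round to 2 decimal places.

AᵀA·[c₁, c₀]ᵀ = Aᵀs reads: 230·c₁ + 30·c₀ = -736;  30·c₁ + 5·c₀ = -98.
Eliminating c₀: 5·(row 1) − 30·(row 2) gives 250·c₁ = 5·(-736) − 30·(-98) = -740, so c₁ = -74/25.
Then c₀ = ((-98) − 30·(-74/25))/5 = -46/25.

c₀ = -1.84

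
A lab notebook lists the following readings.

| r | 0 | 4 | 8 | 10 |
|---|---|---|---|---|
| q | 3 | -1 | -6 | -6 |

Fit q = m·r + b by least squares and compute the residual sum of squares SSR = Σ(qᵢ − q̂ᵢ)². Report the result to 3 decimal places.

From the data, Σr·r = 180, Σr = 22, Σ1 = 4.
And Σr·q = -112, Σq = -10.
So AᵀA·[m, b]ᵀ = Aᵀq: [[180, 22]; [22, 4]]·[m, b]ᵀ = [-112, -10]ᵀ.
Determinant 180·4 − 22² = 236.
m = ((-112)·4 − 22·(-10))/236 = -57/59; b = (180·(-10) − 22·(-112))/236 = 166/59.
Residuals: 11/59, 3/59, -64/59, 50/59; SSR = 114/59.

SSR = 1.932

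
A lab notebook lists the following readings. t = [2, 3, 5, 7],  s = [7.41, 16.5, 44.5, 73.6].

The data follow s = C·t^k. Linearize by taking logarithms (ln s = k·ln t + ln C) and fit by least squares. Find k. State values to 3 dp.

k = 1.851

Linearized form: ln s = k·ln t + ln C. From the 4 transformed points,
XᵀX = [[8.0643, 5.3471]; [5.3471, 4]], rhs = [18.9414, 12.9003]ᵀ  (here Σln t = 5.3471, Σ(ln t)² = 8.0643, Σln s = 12.9003, Σln t·ln s = 18.9414).
Δ = 8.0643·4 − (5.3471)² = 3.6655; k = (18.9414·4 − 5.3471·12.9003)/3.6655 = 1.85142, ln C = (8.0643·12.9003 − 5.3471·18.9414)/3.6655 = 0.75014.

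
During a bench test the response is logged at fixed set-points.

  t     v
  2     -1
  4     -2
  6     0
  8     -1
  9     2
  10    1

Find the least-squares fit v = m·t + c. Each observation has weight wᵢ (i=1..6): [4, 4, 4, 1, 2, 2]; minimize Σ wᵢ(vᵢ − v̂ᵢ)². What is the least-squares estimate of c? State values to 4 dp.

Entries of AᵀWA: Σwᵢ·t·t = 650, Σwᵢ·t = 94, Σwᵢ·1 = 17.
Moment sums: Σwᵢ·t·v = 8, Σwᵢ·v = -7.
So AᵀWA·[m, c]ᵀ = AᵀWv: [[650, 94]; [94, 17]]·[m, c]ᵀ = [8, -7]ᵀ.
Determinant 650·17 − 94² = 2214.
m = (8·17 − 94·(-7))/2214 = 397/1107; c = (650·(-7) − 94·8)/2214 = -2651/1107.

c = -2.3948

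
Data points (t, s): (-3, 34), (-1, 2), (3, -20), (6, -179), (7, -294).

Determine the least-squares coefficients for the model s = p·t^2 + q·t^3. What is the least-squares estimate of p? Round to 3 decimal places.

Sums needed: Σt^2·t^2 = 3860, Σt^2·t^3 = 24582, Σt^3·t^3 = 165764.
Moment sums: Σt^2·s = -20722, Σt^3·s = -140966.
Normal equations: [[3860, 24582]; [24582, 165764]]·[p, q]ᵀ = [-20722, -140966]ᵀ.
Eliminating q: 165764·(row 1) − 24582·(row 2) gives 35574316·p = 165764·(-20722) − 24582·(-140966) = 30264604, so p = 7566151/8893579.
Then q = ((-140966) − 24582·(7566151/8893579))/165764 = -8685139/8893579.

p = 0.851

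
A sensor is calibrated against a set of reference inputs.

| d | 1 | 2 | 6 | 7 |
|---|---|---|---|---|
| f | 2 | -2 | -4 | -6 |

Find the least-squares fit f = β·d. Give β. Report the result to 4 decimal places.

Compute the Gram sums: Σd·d = 90.
For Aᵀf: Σd·f = -68.
AᵀA·[β]ᵀ = Aᵀf becomes [[90]]·[β]ᵀ = [-68]ᵀ.
Hence β = -68 / 90 ≈ -0.755556.

β = -0.7556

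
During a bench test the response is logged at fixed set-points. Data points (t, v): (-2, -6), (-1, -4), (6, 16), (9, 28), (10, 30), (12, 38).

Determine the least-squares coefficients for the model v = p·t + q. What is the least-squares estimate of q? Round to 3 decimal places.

q = -0.719

The normal system MᵀM·[p, q]ᵀ = Mᵀv is [[366, 34]; [34, 6]]·[p, q]ᵀ = [1120, 102]ᵀ.
Determinant 366·6 − 34² = 1040.
p = (1120·6 − 34·102)/1040 = 813/260; q = (366·102 − 34·1120)/1040 = -187/260.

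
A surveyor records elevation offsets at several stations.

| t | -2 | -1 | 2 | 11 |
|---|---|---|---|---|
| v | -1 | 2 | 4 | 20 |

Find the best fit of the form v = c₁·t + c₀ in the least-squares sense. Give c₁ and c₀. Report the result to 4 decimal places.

From the data, Σt·t = 130, Σt = 10, Σ1 = 4.
Right-hand side: Σt·v = 228, Σv = 25.
Normal equations: [[130, 10]; [10, 4]]·[c₁, c₀]ᵀ = [228, 25]ᵀ.
Δ = 130·4 − 10² = 420.
c₁ = (228·4 − 10·25)/420 = 331/210; c₀ = (130·25 − 10·228)/420 = 97/42.

c₁ = 1.5762, c₀ = 2.3095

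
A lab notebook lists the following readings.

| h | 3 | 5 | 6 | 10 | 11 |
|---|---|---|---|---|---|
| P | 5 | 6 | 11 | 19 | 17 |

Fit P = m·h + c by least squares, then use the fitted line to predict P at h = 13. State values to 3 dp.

P̂ = 22.296

Sums needed: Σh·h = 291, Σh = 35, Σ1 = 5.
And Σh·P = 488, ΣP = 58.
Eliminating c: 5·(row 1) − 35·(row 2) gives 230·m = 5·488 − 35·58 = 410, so m = 41/23.
Then c = (58 − 35·(41/23))/5 = -101/115.
At h = 13: P̂ = (41/23)·(13) + (-101/115)·(1) = 2564/115.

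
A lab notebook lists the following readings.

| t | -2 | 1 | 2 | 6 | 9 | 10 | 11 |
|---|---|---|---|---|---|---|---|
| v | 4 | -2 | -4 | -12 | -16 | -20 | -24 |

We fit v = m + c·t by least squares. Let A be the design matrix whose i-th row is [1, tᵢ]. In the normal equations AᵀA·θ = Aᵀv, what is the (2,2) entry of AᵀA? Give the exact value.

Row 2 ↔ basis t, column 2 ↔ basis t, so (AᵀA)_{2,2} = Σᵢ (t)·(t) = (-2)·(-2) + (1)·(1) + (2)·(2) + (6)·(6) + (9)·(9) + (10)·(10) + (11)·(11) = 347.

347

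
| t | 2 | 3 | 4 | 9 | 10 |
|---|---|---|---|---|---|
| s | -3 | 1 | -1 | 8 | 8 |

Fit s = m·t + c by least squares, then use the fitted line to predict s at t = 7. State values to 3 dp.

With design matrix M, MᵀM = [[210, 28]; [28, 5]] and Mᵀs = [145, 13]ᵀ.
Eliminating c: 5·(row 1) − 28·(row 2) gives 266·m = 5·145 − 28·13 = 361, so m = 19/14.
Then c = (13 − 28·(19/14))/5 = -5.
At t = 7: ŝ = (19/14)·(7) + (-5)·(1) = 9/2.

ŝ = 4.500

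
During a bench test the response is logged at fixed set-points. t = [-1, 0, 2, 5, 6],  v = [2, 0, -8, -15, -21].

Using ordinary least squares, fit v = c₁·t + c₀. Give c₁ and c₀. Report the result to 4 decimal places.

From the data, Σt·t = 66, Σt = 12, Σ1 = 5.
And Σt·v = -219, Σv = -42.
So AᵀA·[c₁, c₀]ᵀ = Aᵀv: [[66, 12]; [12, 5]]·[c₁, c₀]ᵀ = [-219, -42]ᵀ.
det = 66·5 − 12² = 186.
c₁ = ((-219)·5 − 12·(-42))/186 = -197/62; c₀ = (66·(-42) − 12·(-219))/186 = -24/31.

c₁ = -3.1774, c₀ = -0.7742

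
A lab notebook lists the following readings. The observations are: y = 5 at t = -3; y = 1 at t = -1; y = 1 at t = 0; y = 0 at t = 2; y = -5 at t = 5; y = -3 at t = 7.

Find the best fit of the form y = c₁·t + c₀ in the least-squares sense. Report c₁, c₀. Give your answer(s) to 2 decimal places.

c₁ = -0.85, c₀ = 1.24

Setting ∂/∂c₁ … = 0 gives: 88·c₁ + 10·c₀ = -62;  10·c₁ + 6·c₀ = -1.
Eliminating c₀: 6·(row 1) − 10·(row 2) gives 428·c₁ = 6·(-62) − 10·(-1) = -362, so c₁ = -181/214.
Then c₀ = ((-1) − 10·(-181/214))/6 = 133/107.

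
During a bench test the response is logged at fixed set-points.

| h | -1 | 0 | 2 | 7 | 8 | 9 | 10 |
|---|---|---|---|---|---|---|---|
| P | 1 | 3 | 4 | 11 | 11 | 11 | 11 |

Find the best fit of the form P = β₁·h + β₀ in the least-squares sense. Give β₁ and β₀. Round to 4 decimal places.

The normal system AᵀA·[β₁, β₀]ᵀ = AᵀP is [[299, 35]; [35, 7]]·[β₁, β₀]ᵀ = [381, 52]ᵀ.
Determinant 299·7 − 35² = 868.
β₁ = (381·7 − 35·52)/868 = 121/124; β₀ = (299·52 − 35·381)/868 = 2213/868.

β₁ = 0.9758, β₀ = 2.5495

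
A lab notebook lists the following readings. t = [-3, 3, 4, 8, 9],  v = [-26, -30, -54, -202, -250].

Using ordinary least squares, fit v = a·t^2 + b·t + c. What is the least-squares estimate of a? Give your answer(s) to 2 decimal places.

Sums needed: Σt^2·t^2 = 11075, Σt^2·t = 1305, Σt^2 = 179, Σt·t = 179, Σt = 21, Σ1 = 5.
And Σt^2·v = -34546, Σt·v = -4094, Σv = -562.
Normal equations: [[11075, 1305, 179]; [1305, 179, 21]; [179, 21, 5]]·[a, b, c]ᵀ = [-34546, -4094, -562]ᵀ.
Inverting the 3×3 Gram matrix, [a, b, c]ᵀ = [-36551/12262, -11425/12262, -10869/6131]ᵀ.

a = -2.98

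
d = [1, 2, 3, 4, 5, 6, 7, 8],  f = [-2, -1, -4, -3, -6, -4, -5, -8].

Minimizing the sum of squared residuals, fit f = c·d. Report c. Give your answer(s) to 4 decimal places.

Entries of MᵀM: Σd·d = 204.
For Mᵀf: Σd·f = -181.
So MᵀM·[c]ᵀ = Mᵀf: [[204]]·[c]ᵀ = [-181]ᵀ.
Hence c = -181 / 204 ≈ -0.887255.

c = -0.8873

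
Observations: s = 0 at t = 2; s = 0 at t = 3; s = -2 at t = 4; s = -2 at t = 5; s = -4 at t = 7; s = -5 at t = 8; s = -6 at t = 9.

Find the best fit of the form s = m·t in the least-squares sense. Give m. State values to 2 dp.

m = -0.56

AᵀA·[m]ᵀ = Aᵀs reads: 248·m = -140.
(Σt·t = 248, Σt·s = -140.)
Hence m = -140 / 248 ≈ -0.564516.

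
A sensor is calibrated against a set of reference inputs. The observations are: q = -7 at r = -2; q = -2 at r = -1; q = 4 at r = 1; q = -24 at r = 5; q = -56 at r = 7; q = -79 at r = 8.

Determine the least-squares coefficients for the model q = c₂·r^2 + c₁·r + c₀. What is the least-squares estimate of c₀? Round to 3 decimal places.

c₀ = 3.166

XᵀX·[c₂, c₁, c₀]ᵀ = Xᵀq reads: 7140·c₂ + 972·c₁ + 144·c₀ = -8426;  972·c₂ + 144·c₁ + 18·c₀ = -1124;  144·c₂ + 18·c₁ + 6·c₀ = -164.
Solving the 3×3 system (Gaussian elimination) gives c₂ = -349/222, c₁ = 4013/1665, c₀ = 1757/555.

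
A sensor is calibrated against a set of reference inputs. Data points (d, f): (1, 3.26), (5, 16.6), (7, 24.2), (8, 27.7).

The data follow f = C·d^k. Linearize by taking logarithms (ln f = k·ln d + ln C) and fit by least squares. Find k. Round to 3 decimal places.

Let Y = ln f. Fitting Y = k·ln d + ln C by least squares:
XᵀX = [[10.7009, 5.6348]; [5.6348, 4]], rhs = [17.6286, 10.4989]ᵀ  (here Σln d = 5.6348, Σ(ln d)² = 10.7009, Σln f = 10.4989, Σln d·ln f = 17.6286).
Slope k = (n·Σln d·ln f − Σln d·Σln f)/(n·Σ(ln d)² − (Σln d)²) = (4·17.6286 − 5.6348·10.4989)/11.0529 = 1.02737; ln C = (Σln f − k·Σln d)/n = 1.17748.

k = 1.027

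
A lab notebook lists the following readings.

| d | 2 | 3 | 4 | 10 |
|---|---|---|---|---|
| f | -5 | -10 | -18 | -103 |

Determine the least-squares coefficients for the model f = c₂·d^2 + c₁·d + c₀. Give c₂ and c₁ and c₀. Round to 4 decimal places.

Sums needed: Σd^2·d^2 = 10353, Σd^2·d = 1099, Σd^2 = 129, Σd·d = 129, Σd = 19, Σ1 = 4.
For Mᵀf: Σd^2·f = -10698, Σd·f = -1142, Σf = -136.
Solving the 3×3 system (Gaussian elimination) gives c₂ = -341/353, c₁ = -1197/1765, c₀ = 662/1765.

c₂ = -0.9660, c₁ = -0.6782, c₀ = 0.3751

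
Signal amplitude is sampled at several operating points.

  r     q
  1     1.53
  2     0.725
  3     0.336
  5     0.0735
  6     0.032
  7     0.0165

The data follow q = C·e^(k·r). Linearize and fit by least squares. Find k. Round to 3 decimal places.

k = -0.762

Taking logs, ln q = k·r + ln C, so regress ln q on r.
Sums: Σr = 24.0000, Σ(r)² = 124.0000, Σln q = -11.1438, Σr·ln q = -65.9251.
Normal system: [[124.0000, 24.0000]; [24.0000, 6]]·[k, ln C]ᵀ = [-65.9251, -11.1438]ᵀ.
Slope k = (n·Σr·ln q − Σr·Σln q)/(n·Σ(r)² − (Σr)²) = (6·-65.9251 − 24.0000·-11.1438)/168.0000 = -0.76249; ln C = (Σln q − k·Σr)/n = 1.19265.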